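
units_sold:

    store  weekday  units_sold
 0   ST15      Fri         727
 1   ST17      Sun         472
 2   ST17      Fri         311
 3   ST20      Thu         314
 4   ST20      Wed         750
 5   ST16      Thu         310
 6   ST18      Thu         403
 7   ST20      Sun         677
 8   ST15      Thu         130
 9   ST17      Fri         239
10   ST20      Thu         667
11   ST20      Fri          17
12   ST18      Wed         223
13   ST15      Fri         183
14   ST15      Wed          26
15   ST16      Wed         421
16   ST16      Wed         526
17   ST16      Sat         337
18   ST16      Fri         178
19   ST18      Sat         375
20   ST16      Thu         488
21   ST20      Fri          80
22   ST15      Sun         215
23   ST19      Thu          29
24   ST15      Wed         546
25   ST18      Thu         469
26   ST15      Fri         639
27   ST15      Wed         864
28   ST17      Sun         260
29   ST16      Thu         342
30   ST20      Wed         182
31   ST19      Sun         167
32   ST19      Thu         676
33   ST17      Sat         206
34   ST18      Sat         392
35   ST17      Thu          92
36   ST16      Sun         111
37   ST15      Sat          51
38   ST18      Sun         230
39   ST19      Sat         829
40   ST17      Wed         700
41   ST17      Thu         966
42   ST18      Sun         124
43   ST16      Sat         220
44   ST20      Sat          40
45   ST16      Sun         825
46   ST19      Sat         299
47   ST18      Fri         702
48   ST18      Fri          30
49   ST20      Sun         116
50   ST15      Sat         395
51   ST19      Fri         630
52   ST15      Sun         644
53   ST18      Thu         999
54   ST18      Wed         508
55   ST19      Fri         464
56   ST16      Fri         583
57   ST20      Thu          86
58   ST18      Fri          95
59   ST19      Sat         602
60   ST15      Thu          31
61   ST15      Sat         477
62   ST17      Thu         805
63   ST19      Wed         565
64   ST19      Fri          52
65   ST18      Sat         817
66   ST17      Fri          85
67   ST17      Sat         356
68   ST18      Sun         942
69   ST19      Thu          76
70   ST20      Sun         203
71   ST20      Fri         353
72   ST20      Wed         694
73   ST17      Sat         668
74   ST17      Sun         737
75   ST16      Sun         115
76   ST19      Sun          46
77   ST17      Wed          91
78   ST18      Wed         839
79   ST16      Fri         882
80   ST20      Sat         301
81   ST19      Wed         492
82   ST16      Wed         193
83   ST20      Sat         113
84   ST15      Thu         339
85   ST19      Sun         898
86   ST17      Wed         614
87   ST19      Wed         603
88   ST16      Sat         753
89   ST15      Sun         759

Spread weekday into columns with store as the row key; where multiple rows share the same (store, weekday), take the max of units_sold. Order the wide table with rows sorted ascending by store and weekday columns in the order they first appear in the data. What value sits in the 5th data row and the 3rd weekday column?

676

With rows sorted ascending by store, row 5 is store=ST19. weekday columns in first-appearance order: Fri, Sun, Thu, Wed, Sat; column 3 is Thu.
Long rows with store=ST19, weekday=Thu: max(29, 676, 76) = 676.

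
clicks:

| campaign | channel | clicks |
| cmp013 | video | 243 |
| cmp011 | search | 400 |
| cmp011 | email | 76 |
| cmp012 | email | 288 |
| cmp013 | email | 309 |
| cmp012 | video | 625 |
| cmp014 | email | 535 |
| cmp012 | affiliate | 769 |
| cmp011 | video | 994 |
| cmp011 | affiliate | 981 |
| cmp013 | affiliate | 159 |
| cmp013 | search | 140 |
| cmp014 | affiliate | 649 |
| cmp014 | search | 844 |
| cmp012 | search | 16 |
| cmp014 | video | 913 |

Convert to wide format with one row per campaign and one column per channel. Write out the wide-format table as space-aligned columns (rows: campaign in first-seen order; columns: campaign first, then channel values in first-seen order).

campaign  video  search  email  affiliate
cmp013    243    140     309    159      
cmp011    994    400     76     981      
cmp012    625    16      288    769      
cmp014    913    844     535    649      

Columns: campaign plus the 4 distinct channel values (video, search, email, affiliate).
For example, row cmp013 column video takes clicks=243 from the long row (cmp013, video).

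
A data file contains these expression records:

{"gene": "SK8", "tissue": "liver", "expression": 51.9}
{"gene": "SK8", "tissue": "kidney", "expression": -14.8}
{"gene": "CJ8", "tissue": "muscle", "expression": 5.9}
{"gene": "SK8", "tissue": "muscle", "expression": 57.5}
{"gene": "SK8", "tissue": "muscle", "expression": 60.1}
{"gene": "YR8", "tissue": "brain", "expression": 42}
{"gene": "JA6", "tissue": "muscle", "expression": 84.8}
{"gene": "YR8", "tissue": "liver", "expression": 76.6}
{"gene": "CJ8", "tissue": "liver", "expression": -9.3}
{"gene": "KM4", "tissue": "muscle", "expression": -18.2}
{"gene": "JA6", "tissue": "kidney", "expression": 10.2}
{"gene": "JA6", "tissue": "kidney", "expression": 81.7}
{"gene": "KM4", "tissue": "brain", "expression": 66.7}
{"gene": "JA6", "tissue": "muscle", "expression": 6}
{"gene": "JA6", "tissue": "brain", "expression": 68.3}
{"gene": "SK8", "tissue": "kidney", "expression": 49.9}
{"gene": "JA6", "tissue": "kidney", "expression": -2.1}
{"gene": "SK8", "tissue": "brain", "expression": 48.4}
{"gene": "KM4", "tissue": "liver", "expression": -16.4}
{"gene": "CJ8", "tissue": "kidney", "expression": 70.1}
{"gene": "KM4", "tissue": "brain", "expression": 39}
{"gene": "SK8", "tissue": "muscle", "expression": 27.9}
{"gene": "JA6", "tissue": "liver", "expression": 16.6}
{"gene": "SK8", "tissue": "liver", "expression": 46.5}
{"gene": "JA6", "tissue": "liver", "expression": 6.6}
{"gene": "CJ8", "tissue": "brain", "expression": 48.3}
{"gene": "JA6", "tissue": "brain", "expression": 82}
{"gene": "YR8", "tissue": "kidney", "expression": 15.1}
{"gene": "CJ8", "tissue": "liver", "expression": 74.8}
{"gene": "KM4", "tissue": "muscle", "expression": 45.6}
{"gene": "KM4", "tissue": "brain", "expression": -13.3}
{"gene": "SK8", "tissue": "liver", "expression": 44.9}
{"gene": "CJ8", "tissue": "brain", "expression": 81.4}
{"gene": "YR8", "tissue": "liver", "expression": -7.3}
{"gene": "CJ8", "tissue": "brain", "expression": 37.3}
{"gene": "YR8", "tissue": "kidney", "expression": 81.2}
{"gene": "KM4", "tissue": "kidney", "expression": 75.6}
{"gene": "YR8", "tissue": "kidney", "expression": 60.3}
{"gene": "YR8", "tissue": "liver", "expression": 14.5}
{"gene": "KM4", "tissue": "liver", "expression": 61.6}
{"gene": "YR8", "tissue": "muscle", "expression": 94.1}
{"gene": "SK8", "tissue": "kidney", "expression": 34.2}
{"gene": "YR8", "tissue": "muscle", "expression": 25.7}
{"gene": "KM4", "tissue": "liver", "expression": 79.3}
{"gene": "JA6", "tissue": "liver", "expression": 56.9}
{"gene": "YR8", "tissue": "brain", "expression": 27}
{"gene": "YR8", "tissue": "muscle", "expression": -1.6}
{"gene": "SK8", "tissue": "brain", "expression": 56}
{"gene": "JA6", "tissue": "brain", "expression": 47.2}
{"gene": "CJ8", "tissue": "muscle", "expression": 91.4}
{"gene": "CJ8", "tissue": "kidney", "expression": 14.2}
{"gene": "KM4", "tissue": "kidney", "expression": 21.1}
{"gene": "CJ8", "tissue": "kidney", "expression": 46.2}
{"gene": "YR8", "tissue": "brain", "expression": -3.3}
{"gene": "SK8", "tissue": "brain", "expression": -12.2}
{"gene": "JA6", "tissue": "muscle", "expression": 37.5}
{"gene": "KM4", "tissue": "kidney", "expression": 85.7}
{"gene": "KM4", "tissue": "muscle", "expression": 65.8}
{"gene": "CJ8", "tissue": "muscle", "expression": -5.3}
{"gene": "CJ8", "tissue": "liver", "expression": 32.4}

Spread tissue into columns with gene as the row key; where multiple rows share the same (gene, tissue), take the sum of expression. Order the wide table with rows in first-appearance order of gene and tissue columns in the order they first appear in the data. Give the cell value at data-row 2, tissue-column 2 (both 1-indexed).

With rows in first-appearance order of gene, row 2 is gene=CJ8. tissue columns in first-appearance order: liver, kidney, muscle, brain; column 2 is kidney.
Long rows with gene=CJ8, tissue=kidney: 70.1 + 14.2 + 46.2 = 130.5.

130.5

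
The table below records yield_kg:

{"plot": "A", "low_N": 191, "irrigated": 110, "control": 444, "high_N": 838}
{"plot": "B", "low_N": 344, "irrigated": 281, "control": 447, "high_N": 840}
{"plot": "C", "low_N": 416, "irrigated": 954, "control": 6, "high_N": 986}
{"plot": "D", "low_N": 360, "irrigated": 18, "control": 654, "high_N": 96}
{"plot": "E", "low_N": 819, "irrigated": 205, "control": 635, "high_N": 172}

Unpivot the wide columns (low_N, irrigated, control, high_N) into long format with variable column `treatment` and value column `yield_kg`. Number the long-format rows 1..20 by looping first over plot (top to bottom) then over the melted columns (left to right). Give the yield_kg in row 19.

20 rows total (5 × 4). Row 19: index ⌊(19-1)/4⌋ = 4 into plot → E; (19-1) mod 4 = 2 into the melted columns → control.
So row 19 is (E, control, 635); yield_kg = 635.

635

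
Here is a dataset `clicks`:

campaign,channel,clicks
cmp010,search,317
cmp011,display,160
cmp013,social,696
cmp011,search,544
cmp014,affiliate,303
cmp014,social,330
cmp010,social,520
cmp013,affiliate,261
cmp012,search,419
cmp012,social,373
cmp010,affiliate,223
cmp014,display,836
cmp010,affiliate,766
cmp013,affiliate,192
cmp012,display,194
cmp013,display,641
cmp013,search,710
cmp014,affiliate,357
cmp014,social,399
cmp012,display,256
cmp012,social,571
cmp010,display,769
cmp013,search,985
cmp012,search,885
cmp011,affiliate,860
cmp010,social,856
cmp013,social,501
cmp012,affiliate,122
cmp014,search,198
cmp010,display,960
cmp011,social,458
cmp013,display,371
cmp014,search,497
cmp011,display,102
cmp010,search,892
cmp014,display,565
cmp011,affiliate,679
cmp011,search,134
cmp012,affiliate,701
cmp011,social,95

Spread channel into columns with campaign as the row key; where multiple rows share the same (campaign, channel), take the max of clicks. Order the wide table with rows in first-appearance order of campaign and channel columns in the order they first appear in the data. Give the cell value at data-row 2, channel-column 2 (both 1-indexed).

With rows in first-appearance order of campaign, row 2 is campaign=cmp011. channel columns in first-appearance order: search, display, social, affiliate; column 2 is display.
Long rows with campaign=cmp011, channel=display: max(160, 102) = 160.

160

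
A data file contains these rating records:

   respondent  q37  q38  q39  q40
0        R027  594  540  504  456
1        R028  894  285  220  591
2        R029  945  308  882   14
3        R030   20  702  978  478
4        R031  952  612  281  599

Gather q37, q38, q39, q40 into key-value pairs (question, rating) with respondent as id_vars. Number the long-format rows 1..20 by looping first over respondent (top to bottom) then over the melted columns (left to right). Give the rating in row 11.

20 rows total (5 × 4). Row 11: index ⌊(11-1)/4⌋ = 2 into respondent → R029; (11-1) mod 4 = 2 into the melted columns → q39.
So row 11 is (R029, q39, 882); rating = 882.

882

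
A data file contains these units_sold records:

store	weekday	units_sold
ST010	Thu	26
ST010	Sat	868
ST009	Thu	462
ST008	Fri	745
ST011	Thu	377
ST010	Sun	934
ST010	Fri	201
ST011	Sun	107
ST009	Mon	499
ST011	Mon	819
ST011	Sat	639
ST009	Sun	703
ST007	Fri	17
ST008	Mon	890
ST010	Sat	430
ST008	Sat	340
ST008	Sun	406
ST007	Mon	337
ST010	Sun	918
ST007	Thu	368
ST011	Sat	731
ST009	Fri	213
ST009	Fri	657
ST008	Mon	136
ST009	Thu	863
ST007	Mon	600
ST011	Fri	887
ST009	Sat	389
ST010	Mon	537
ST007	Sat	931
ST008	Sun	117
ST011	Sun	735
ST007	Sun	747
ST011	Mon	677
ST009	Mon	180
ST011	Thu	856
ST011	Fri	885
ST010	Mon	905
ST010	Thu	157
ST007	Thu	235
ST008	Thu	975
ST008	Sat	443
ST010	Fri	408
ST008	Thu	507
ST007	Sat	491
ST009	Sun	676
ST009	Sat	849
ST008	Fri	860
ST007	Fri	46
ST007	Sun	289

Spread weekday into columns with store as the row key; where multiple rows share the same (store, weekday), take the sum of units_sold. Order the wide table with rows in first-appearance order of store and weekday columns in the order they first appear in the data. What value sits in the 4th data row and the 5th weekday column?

1496

With rows in first-appearance order of store, row 4 is store=ST011. weekday columns in first-appearance order: Thu, Sat, Fri, Sun, Mon; column 5 is Mon.
Long rows with store=ST011, weekday=Mon: 819 + 677 = 1496.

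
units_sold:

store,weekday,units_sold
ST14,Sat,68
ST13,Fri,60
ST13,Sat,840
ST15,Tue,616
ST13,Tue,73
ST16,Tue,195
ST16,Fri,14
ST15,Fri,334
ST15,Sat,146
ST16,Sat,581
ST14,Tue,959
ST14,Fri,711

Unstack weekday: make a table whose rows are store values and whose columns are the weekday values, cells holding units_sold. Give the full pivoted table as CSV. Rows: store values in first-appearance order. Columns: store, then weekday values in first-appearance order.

Columns: store plus the 3 distinct weekday values (Sat, Fri, Tue).
For example, row ST14 column Sat takes units_sold=68 from the long row (ST14, Sat).

store,Sat,Fri,Tue
ST14,68,711,959
ST13,840,60,73
ST15,146,334,616
ST16,581,14,195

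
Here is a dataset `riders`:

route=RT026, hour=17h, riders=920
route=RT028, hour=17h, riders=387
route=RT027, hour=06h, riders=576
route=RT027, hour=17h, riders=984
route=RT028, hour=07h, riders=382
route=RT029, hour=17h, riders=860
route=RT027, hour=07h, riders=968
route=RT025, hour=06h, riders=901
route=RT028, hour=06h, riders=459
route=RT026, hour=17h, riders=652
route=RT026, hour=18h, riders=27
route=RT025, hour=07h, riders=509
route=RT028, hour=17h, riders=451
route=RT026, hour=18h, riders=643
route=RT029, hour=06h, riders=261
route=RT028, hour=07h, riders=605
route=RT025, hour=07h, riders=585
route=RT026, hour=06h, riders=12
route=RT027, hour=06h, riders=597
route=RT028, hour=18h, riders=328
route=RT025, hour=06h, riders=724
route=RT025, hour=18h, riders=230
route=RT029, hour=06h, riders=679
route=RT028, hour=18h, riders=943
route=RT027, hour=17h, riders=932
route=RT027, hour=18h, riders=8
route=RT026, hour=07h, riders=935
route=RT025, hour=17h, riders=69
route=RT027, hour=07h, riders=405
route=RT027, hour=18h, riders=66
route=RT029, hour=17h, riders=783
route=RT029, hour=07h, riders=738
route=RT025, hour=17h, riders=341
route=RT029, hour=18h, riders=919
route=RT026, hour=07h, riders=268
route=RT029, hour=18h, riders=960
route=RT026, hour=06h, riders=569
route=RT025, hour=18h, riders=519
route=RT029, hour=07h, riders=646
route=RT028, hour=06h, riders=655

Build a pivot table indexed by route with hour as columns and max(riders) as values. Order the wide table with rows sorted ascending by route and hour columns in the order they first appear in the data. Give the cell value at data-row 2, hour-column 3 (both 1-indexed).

935

With rows sorted ascending by route, row 2 is route=RT026. hour columns in first-appearance order: 17h, 06h, 07h, 18h; column 3 is 07h.
Long rows with route=RT026, hour=07h: max(935, 268) = 935.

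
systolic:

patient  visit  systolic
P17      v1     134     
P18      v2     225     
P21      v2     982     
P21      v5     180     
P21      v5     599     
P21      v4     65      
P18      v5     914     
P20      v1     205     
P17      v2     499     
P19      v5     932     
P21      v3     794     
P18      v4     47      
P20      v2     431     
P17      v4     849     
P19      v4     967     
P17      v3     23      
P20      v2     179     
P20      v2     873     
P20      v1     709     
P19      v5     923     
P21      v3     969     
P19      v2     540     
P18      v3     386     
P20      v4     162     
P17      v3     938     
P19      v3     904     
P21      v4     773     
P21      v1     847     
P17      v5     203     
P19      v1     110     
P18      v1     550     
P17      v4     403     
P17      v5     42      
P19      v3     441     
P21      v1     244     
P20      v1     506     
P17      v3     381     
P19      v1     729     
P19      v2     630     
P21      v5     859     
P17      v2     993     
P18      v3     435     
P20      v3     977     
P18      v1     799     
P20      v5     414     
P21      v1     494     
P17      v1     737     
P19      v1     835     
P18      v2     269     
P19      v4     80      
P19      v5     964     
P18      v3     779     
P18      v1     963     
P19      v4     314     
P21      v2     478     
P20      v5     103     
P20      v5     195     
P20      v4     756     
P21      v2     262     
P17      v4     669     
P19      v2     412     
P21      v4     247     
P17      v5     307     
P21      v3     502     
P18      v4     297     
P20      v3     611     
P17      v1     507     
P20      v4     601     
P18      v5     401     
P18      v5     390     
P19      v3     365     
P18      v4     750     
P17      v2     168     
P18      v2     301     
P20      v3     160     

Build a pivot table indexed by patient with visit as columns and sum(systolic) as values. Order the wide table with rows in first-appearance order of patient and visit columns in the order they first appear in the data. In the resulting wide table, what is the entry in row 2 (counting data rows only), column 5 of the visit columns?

1600

With rows in first-appearance order of patient, row 2 is patient=P18. visit columns in first-appearance order: v1, v2, v5, v4, v3; column 5 is v3.
Long rows with patient=P18, visit=v3: 386 + 435 + 779 = 1600.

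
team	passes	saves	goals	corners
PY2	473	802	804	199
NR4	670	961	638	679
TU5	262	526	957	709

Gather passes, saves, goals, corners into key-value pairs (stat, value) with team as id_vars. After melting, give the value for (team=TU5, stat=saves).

Unpivoting turns each (team, wide-column) pair into one long row.
The wide cell at row TU5, column saves holds 526, so the long row (TU5, saves) has value=526.

526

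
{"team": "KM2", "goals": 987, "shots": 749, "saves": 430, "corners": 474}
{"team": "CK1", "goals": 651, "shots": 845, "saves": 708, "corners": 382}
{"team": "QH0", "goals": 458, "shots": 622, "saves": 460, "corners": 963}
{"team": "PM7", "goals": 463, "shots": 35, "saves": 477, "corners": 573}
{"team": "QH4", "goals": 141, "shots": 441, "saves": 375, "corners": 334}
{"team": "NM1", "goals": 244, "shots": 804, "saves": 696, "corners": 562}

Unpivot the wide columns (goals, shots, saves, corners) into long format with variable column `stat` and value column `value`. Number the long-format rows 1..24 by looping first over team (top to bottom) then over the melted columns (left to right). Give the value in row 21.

24 rows total (6 × 4). Row 21: index ⌊(21-1)/4⌋ = 5 into team → NM1; (21-1) mod 4 = 0 into the melted columns → goals.
So row 21 is (NM1, goals, 244); value = 244.

244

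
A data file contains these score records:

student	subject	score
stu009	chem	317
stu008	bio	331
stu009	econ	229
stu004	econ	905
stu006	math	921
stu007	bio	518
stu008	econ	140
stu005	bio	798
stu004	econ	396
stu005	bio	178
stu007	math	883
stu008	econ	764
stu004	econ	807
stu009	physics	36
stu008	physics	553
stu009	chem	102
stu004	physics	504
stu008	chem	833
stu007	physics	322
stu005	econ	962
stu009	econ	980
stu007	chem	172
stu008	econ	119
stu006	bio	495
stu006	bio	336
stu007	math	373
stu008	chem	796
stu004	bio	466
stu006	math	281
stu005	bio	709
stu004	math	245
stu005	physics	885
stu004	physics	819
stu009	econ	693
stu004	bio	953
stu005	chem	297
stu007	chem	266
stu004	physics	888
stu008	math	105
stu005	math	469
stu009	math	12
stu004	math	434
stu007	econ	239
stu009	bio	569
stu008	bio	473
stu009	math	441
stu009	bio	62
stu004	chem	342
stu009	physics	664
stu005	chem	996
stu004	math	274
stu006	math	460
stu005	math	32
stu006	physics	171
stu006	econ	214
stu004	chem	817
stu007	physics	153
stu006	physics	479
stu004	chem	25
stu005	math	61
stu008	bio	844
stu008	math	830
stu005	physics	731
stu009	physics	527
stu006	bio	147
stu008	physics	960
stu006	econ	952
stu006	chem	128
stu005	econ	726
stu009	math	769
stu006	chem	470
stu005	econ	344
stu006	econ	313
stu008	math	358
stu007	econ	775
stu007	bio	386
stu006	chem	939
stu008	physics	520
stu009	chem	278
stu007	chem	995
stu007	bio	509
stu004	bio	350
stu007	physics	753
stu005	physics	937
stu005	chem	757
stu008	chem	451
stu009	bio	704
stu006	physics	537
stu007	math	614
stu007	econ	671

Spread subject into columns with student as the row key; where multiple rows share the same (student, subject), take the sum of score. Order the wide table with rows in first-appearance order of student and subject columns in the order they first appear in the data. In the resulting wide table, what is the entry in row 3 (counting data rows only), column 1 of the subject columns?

1184

With rows in first-appearance order of student, row 3 is student=stu004. subject columns in first-appearance order: chem, bio, econ, math, physics; column 1 is chem.
Long rows with student=stu004, subject=chem: 342 + 817 + 25 = 1184.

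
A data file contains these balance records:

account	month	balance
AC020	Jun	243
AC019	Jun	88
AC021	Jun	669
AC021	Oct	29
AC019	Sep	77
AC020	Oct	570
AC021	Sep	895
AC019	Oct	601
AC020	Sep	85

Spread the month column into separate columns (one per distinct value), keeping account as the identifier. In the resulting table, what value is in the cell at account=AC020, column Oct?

Wide layout: rows indexed by account, columns are the 3 distinct month values (Jun, Oct, Sep).
Cell (account=AC020, month=Oct) draws from the long row where account=AC020 and month=Oct, which has balance=570.

570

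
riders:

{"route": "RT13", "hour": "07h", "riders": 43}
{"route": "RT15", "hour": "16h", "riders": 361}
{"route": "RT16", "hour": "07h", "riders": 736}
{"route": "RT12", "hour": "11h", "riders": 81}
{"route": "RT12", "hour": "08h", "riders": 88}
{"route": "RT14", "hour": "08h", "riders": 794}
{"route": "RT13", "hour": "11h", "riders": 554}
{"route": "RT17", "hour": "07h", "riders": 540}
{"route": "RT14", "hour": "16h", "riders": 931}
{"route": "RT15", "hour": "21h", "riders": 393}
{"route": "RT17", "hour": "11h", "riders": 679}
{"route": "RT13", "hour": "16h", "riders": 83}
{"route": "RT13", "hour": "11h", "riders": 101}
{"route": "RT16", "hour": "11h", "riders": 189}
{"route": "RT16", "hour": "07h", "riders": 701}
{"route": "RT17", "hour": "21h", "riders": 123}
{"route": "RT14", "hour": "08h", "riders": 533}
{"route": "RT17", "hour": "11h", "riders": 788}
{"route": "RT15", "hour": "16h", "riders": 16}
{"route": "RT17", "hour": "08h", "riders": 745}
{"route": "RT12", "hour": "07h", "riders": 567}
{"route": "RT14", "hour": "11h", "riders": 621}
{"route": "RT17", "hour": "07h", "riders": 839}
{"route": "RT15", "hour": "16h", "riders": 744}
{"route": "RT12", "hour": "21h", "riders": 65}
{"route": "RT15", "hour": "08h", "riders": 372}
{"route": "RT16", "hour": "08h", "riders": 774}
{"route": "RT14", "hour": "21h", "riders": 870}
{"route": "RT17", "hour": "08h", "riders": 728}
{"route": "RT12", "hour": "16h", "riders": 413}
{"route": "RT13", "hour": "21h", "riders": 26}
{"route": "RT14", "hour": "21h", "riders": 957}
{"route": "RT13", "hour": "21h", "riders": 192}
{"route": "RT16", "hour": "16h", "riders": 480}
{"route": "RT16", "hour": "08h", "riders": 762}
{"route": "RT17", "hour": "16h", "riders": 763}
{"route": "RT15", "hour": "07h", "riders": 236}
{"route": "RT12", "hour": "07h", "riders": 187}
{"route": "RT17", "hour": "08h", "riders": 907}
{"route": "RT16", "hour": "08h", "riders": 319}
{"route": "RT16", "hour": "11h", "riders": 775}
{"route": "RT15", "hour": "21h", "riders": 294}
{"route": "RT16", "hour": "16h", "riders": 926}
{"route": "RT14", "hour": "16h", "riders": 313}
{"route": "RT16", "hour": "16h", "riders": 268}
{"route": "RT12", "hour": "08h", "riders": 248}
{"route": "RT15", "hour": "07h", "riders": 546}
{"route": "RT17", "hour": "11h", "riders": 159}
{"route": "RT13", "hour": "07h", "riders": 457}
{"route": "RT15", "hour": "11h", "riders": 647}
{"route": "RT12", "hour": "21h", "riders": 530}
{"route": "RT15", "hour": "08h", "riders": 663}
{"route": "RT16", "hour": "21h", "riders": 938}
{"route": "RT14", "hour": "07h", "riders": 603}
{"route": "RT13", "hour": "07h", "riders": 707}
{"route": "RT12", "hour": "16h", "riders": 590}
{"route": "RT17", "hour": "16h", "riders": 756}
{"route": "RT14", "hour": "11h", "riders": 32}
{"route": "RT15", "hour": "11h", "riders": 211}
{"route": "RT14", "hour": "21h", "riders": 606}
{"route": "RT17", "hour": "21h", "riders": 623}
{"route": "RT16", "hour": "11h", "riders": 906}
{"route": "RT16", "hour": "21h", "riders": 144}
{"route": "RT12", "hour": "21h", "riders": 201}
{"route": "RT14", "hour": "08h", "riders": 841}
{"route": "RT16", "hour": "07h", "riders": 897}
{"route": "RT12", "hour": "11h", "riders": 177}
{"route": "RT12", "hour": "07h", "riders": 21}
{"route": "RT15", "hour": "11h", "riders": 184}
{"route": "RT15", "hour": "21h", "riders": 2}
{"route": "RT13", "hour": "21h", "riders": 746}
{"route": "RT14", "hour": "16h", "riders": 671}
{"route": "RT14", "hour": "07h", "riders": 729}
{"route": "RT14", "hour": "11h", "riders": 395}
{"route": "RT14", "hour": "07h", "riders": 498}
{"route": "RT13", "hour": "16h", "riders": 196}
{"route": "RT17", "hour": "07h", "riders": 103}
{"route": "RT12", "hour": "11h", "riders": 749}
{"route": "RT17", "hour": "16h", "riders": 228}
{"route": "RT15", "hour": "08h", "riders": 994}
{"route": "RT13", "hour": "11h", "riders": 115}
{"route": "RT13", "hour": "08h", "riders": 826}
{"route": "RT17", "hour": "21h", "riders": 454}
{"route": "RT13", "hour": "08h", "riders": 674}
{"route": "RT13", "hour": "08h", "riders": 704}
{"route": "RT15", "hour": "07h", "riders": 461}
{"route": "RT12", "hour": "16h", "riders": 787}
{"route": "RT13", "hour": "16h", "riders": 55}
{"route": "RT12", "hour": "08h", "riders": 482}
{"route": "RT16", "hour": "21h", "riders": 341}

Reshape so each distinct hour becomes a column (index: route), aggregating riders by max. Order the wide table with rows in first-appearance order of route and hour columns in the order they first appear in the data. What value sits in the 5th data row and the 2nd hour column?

931

With rows in first-appearance order of route, row 5 is route=RT14. hour columns in first-appearance order: 07h, 16h, 11h, 08h, 21h; column 2 is 16h.
Long rows with route=RT14, hour=16h: max(931, 313, 671) = 931.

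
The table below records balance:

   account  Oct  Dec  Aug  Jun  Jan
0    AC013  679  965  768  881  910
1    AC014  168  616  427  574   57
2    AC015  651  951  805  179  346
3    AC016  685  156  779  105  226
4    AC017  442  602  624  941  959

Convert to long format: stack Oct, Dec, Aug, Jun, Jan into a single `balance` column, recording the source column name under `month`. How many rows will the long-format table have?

25

5 account values × 5 melted columns = 25 rows.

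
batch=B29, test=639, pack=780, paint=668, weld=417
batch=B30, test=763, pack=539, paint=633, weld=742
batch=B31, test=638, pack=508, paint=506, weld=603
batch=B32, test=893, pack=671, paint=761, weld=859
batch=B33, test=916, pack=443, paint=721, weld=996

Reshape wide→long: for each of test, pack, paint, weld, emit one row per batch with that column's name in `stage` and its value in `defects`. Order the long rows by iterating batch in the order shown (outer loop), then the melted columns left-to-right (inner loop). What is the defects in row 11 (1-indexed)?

20 rows total (5 × 4). Row 11: index ⌊(11-1)/4⌋ = 2 into batch → B31; (11-1) mod 4 = 2 into the melted columns → paint.
So row 11 is (B31, paint, 506); defects = 506.

506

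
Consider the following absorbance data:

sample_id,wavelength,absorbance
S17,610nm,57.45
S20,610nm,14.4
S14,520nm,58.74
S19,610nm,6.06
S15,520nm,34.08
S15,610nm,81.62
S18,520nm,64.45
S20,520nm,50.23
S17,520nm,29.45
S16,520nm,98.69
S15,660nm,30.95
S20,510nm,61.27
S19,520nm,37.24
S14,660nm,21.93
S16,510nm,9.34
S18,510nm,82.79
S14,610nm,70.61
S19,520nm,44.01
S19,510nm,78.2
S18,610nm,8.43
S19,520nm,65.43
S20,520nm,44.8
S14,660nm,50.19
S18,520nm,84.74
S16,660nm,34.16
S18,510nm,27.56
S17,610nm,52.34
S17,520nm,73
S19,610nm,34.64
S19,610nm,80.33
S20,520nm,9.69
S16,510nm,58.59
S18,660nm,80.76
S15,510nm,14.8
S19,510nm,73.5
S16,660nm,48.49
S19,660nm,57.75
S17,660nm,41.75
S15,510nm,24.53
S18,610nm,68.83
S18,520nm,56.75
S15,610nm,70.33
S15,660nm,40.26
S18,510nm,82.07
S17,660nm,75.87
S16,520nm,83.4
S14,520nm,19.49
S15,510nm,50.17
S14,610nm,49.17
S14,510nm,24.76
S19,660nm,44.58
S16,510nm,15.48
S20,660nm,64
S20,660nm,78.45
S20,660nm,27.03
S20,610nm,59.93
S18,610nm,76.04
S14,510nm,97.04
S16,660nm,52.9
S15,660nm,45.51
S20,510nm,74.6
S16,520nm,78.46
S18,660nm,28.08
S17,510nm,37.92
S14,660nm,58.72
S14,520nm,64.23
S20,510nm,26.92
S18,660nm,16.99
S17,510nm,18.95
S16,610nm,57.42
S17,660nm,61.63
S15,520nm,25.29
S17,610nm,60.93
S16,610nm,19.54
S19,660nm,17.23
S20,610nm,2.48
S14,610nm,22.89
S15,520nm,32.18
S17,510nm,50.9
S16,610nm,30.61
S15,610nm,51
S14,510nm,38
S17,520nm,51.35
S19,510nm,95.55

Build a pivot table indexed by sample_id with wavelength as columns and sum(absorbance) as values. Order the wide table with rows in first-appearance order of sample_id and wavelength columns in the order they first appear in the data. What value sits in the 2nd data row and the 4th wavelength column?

With rows in first-appearance order of sample_id, row 2 is sample_id=S20. wavelength columns in first-appearance order: 610nm, 520nm, 660nm, 510nm; column 4 is 510nm.
Long rows with sample_id=S20, wavelength=510nm: 61.27 + 74.6 + 26.92 = 162.79.

162.79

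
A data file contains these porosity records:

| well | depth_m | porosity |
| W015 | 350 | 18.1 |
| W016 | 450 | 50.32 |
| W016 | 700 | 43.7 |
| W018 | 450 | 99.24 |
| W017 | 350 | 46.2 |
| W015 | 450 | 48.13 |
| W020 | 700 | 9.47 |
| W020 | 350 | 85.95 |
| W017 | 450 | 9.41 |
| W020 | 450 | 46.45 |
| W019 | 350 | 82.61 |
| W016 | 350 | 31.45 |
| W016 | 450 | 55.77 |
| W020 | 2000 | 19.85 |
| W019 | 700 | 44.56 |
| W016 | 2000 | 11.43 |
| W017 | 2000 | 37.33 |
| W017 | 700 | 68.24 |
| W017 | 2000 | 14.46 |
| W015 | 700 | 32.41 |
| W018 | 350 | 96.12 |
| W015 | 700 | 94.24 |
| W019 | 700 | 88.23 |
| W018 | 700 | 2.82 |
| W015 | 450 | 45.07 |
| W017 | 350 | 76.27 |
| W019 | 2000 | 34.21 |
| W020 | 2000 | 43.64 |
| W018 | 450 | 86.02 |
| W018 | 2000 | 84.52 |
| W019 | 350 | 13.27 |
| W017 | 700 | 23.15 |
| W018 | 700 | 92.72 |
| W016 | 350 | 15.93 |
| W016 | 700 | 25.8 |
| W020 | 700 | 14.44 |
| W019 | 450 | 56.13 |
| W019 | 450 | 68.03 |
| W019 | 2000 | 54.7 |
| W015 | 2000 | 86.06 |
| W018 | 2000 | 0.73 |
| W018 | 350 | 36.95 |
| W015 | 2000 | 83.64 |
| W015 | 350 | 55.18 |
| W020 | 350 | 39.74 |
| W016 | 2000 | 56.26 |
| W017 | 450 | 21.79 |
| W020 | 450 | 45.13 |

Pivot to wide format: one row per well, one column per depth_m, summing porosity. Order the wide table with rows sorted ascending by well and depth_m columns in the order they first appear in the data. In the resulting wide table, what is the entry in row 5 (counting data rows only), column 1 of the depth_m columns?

With rows sorted ascending by well, row 5 is well=W019. depth_m columns in first-appearance order: 350, 450, 700, 2000; column 1 is 350.
Long rows with well=W019, depth_m=350: 82.61 + 13.27 = 95.88.

95.88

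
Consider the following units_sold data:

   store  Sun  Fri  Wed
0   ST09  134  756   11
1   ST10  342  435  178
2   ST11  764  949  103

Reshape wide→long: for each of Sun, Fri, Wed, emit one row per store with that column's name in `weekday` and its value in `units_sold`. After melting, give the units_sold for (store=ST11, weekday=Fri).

Unpivoting turns each (store, wide-column) pair into one long row.
The wide cell at row ST11, column Fri holds 949, so the long row (ST11, Fri) has units_sold=949.

949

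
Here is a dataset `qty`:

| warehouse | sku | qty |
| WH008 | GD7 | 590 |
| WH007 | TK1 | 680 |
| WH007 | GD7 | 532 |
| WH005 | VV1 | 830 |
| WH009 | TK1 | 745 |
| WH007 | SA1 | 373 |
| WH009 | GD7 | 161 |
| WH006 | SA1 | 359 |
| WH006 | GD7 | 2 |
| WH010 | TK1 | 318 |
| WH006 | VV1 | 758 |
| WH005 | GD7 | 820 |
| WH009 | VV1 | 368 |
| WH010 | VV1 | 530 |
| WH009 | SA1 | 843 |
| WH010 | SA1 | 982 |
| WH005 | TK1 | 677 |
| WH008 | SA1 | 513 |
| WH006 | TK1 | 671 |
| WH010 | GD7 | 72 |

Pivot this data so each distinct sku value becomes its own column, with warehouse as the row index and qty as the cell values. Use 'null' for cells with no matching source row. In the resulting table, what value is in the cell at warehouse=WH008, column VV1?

null

No long-format row has warehouse=WH008 and sku=VV1, so the cell is null.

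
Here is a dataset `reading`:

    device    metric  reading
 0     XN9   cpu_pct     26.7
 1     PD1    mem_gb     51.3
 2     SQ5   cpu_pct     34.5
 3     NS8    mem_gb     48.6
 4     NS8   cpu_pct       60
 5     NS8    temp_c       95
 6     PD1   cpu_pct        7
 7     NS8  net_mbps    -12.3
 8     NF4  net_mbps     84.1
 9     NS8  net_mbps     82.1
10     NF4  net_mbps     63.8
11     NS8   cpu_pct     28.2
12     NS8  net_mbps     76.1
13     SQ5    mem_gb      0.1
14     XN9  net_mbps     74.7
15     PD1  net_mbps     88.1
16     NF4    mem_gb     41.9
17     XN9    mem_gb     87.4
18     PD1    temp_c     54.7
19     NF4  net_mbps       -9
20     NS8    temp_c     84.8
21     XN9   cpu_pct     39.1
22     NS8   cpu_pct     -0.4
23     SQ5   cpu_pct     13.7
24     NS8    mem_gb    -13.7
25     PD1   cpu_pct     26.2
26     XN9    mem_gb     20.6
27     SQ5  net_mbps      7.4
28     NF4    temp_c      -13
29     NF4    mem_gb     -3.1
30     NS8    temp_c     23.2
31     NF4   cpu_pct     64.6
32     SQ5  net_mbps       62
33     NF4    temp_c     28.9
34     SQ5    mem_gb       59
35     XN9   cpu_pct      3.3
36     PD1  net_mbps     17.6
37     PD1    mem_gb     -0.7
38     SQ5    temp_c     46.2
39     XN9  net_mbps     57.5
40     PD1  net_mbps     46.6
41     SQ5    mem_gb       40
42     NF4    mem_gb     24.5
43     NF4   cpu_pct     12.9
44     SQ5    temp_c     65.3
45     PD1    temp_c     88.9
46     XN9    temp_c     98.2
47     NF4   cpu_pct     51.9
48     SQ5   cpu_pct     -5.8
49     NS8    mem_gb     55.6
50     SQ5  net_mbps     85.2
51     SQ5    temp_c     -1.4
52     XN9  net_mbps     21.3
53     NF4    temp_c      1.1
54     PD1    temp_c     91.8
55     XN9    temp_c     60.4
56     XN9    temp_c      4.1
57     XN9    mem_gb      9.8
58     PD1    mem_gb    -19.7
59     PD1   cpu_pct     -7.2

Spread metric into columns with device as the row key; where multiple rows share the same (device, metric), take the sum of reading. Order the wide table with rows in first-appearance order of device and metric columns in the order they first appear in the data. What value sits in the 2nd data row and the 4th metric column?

152.3

With rows in first-appearance order of device, row 2 is device=PD1. metric columns in first-appearance order: cpu_pct, mem_gb, temp_c, net_mbps; column 4 is net_mbps.
Long rows with device=PD1, metric=net_mbps: 88.1 + 17.6 + 46.6 = 152.3.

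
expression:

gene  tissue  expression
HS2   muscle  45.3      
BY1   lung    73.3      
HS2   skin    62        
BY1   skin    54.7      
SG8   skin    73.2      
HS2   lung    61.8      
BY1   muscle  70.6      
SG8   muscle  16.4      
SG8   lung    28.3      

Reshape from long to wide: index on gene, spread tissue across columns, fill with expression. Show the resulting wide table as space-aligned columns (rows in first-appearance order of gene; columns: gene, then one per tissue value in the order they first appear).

Columns: gene plus the 3 distinct tissue values (muscle, lung, skin).
For example, row HS2 column muscle takes expression=45.3 from the long row (HS2, muscle).

gene  muscle  lung  skin
HS2   45.3    61.8  62  
BY1   70.6    73.3  54.7
SG8   16.4    28.3  73.2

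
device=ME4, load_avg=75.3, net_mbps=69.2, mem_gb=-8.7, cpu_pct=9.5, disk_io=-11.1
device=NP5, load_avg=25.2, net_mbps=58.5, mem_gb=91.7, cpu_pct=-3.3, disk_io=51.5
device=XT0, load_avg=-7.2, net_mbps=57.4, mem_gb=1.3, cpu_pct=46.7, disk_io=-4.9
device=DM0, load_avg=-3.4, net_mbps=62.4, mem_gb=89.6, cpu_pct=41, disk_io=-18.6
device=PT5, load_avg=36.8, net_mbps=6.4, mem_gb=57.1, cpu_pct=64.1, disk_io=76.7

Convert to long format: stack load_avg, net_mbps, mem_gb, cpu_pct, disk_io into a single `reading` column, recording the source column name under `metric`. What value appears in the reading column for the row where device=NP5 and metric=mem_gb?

91.7

Unpivoting turns each (device, wide-column) pair into one long row.
The wide cell at row NP5, column mem_gb holds 91.7, so the long row (NP5, mem_gb) has reading=91.7.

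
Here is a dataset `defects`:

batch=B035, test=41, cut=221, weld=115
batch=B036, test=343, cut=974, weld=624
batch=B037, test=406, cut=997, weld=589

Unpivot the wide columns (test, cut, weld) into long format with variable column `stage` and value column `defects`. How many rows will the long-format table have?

9

3 batch values × 3 melted columns = 9 rows.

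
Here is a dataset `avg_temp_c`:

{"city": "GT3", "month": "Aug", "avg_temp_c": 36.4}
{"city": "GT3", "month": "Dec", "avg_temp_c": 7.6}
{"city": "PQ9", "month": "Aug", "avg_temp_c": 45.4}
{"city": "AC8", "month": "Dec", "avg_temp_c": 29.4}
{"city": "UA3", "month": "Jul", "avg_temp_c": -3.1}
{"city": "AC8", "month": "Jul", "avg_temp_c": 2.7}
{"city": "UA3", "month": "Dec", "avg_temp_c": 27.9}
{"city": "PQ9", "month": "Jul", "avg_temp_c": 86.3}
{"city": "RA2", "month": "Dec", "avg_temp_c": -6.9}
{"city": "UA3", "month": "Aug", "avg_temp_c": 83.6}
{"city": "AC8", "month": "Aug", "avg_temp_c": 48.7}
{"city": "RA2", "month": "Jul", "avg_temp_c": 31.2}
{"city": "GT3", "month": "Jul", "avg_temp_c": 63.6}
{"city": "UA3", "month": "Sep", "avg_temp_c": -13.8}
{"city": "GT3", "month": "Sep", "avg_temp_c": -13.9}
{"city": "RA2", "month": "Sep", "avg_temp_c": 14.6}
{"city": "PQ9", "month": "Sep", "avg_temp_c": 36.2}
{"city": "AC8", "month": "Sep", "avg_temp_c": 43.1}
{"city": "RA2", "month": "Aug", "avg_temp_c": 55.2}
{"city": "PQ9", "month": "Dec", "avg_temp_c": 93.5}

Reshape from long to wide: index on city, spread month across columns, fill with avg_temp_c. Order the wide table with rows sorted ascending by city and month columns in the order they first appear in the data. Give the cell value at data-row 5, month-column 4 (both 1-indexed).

With rows sorted ascending by city, row 5 is city=UA3. month columns in first-appearance order: Aug, Dec, Jul, Sep; column 4 is Sep.
Long rows with city=UA3, month=Sep: avg_temp_c = -13.8.

-13.8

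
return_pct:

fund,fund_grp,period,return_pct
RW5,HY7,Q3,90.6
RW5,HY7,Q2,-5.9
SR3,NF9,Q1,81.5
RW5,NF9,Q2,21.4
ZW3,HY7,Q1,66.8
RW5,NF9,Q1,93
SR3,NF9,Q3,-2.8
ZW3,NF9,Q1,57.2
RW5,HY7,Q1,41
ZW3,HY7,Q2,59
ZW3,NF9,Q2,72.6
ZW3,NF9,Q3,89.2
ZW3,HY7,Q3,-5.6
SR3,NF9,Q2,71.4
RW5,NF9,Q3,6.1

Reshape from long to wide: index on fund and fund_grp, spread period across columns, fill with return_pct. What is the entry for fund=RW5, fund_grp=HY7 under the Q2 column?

Wide layout: rows indexed by fund and fund_grp, columns are the 3 distinct period values (Q3, Q2, Q1).
Cell (fund=RW5, fund_grp=HY7, period=Q2) draws from the long row where fund=RW5, fund_grp=HY7 and period=Q2, which has return_pct=-5.9.

-5.9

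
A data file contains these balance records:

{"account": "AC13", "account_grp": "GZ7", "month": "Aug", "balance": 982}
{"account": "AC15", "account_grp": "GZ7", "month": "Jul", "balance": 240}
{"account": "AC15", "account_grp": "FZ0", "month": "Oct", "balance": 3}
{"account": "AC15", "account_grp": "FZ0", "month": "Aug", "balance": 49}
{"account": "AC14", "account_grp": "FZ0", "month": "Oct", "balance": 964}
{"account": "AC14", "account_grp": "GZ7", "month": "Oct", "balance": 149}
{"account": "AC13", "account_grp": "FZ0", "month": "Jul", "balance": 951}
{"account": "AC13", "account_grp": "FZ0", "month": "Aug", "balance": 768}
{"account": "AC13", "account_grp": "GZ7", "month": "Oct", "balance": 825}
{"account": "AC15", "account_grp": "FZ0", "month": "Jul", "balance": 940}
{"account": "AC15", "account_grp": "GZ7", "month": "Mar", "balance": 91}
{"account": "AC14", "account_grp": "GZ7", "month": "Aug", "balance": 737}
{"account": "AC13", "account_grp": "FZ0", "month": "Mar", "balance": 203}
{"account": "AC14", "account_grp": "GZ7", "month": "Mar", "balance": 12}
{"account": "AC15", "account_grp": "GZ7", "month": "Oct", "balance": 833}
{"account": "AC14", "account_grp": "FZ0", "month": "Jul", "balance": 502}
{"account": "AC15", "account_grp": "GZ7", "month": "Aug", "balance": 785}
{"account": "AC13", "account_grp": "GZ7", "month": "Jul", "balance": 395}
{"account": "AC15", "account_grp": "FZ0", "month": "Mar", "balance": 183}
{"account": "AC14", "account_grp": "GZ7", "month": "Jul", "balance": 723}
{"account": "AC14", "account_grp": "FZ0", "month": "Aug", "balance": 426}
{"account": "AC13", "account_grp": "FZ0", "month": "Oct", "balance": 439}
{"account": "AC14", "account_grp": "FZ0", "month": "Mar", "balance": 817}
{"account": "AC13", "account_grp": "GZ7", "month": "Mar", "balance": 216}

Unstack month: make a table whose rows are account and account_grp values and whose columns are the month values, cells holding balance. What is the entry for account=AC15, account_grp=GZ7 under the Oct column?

Wide layout: rows indexed by account and account_grp, columns are the 4 distinct month values (Aug, Jul, Oct, Mar).
Cell (account=AC15, account_grp=GZ7, month=Oct) draws from the long row where account=AC15, account_grp=GZ7 and month=Oct, which has balance=833.

833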